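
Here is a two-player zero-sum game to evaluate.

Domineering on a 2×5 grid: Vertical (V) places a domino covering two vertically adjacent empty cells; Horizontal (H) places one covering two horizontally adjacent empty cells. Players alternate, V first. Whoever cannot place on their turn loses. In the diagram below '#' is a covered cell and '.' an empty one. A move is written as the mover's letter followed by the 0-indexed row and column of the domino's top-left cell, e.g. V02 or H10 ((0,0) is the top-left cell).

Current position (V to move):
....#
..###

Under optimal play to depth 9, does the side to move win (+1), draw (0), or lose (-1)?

value(....#/..###, V) = +1

p1 V@[....#/..###]: V00[#...#/#.###]-1 V01[.#..#/.####]+1*
p2 H@[.#..#/.####]: H02[.####/.####]-1*
p3 V@[.####/.####]: V00[#####/#####]+1*
p4 H@[#####/#####] terminal -1; root [....#/..###] d9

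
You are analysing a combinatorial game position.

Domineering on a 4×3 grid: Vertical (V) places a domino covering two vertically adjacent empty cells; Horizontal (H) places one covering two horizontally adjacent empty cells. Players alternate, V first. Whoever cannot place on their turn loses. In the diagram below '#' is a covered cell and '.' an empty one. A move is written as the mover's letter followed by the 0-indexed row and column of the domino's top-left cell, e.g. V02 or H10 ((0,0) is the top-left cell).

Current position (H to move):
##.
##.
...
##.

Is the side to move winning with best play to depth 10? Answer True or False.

H winning at [##./##./.../##.]: False

[##./##./.../##.] H move#1: H20:-1/##./##./##./##.*, H21:-1/##./##./.##/##.
[##./##./##./##.] V move#2: V02:+1/###/###/##./##.*, V12:+1/##./###/###/##., V22:+1/##./##./###/###
[###/###/##./##.] end (terminal -1, H#3); searched ##./##./.../##. to 10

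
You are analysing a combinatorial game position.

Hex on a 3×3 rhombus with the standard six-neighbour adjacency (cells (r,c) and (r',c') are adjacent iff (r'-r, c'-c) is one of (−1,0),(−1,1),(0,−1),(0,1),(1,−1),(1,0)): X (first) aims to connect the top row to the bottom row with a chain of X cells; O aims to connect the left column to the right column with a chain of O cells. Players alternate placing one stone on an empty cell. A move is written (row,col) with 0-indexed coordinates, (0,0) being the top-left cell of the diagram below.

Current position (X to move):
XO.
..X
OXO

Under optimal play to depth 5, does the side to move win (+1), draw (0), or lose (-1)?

[XO./..X/OXO] X move#1: (0,2):+1/XOX/..X/OXO*, (1,0):+1/XO./X.X/OXO, (1,1):+1/XO./.XX/OXO
[XOX/..X/OXO] end (terminal -1, O#2); searched XO./..X/OXO to 5

value(XO./..X/OXO, X) = +1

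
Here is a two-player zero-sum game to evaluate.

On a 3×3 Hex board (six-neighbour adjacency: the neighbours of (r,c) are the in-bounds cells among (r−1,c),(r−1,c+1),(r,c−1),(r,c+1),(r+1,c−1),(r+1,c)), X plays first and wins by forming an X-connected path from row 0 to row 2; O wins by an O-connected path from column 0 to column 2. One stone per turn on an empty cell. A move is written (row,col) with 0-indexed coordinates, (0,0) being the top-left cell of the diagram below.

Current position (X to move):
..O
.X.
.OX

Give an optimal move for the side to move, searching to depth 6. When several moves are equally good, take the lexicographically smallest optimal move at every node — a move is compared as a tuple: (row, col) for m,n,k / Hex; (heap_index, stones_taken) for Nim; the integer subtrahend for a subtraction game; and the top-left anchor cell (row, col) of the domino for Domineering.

X's best at [..O/.X./.OX]: (0,0)

[..O/.X./.OX] X move#1: (0,0):+1/X.O/.X./.OX*, (0,1):+1/.XO/.X./.OX, (1,0):+1/..O/XX./.OX, (1,2):-1/..O/.XX/.OX, (2,0):-1/..O/.X./XOX
[X.O/.X./.OX] O move#2: (0,1):-1/XOO/.X./.OX*, (1,0):-1/X.O/OX./.OX, (1,2):-1/X.O/.XO/.OX, (2,0):-1/X.O/.X./OOX
[XOO/.X./.OX] X move#3: (1,0):+1/XOO/XX./.OX*, (1,2):-1/XOO/.XX/.OX, (2,0):-1/XOO/.X./XOX
[XOO/XX./.OX] O move#4: (1,2):-1/XOO/XXO/.OX*, (2,0):-1/XOO/XX./OOX
[XOO/XXO/.OX] X move#5: (2,0):+1/XOO/XXO/XOX*
[XOO/XXO/XOX] end (terminal -1, O#6); searched ..O/.X./.OX to 6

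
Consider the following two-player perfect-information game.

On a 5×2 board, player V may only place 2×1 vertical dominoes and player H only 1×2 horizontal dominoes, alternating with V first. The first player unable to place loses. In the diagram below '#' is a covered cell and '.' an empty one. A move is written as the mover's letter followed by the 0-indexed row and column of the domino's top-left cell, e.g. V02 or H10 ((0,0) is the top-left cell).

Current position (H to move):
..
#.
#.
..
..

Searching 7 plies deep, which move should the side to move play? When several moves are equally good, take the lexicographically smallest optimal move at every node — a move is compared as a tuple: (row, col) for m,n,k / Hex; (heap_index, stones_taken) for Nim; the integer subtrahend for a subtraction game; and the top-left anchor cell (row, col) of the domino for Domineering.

H's best at [../#./#./../..]: H30

[../#./#./../..] H move#1: H00:-1/##/#./#./../.., H30:+1/../#./#./##/..*, H40:+1/../#./#./../##
[../#./#./##/..] V move#2: V01:-1/.#/##/#./##/..*, V11:-1/../##/##/##/..
[.#/##/#./##/..] H move#3: H40:+1/.#/##/#./##/##*
[.#/##/#./##/##] end (terminal -1, V#4); searched ../#./#./../.. to 7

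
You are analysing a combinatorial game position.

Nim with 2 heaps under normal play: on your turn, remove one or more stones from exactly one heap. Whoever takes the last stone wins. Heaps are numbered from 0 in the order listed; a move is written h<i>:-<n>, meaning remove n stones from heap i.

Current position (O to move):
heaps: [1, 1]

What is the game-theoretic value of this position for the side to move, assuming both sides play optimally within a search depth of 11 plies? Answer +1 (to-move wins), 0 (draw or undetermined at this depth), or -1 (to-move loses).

value((1,1), O) = -1

ply 1, O at (1,1) | h0:-1=-1→(0,1)*; h1:-1=-1→(1,0)
ply 2, X at (0,1) | h1:-1=+1→(0,0)*
ply 3: (0,0) is terminal -1 (O); from (1,1) depth 11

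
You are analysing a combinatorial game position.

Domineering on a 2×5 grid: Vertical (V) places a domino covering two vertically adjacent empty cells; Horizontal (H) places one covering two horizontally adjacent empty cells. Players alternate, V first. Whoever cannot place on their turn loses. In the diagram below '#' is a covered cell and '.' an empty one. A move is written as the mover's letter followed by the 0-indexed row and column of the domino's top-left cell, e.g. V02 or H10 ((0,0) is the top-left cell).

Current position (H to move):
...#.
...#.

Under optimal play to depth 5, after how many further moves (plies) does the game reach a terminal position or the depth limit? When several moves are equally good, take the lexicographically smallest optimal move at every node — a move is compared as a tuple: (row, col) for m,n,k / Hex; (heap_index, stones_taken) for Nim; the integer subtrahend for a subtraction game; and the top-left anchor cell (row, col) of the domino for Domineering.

ply 1, H at ...#./...#. | H00=-1→##.#./...#.*; H01=-1→.###./...#.; H10=-1→...#./##.#.; H11=-1→...#./.###.
ply 2, V at ##.#./...#. | V02=+1→####./..##.*; V04=-1→##.##/...##
ply 3, H at ####./..##. | H10=-1→####./####.*
ply 4, V at ####./####. | V04=+1→#####/#####*
ply 5: #####/##### is terminal -1 (H); from ...#./...#. depth 5

PV length from [...#./...#.]: 4 plies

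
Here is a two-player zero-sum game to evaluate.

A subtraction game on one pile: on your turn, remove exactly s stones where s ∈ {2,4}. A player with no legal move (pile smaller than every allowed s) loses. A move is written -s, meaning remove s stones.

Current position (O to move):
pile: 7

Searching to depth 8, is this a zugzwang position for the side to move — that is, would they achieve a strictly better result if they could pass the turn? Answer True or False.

zugzwang(7, O) = True

ply 1, O at 7 | -2=-1→5*; -4=-1→3
ply 2, X at 5 | -2=-1→3; -4=+1→1*
ply 3: 1 is terminal -1 (O); from 7 depth 8
if O skipped the turn, X would face:
~ ply 1, X at 7 | -2=-1→5*; -4=-1→3
~ ply 2, O at 5 | -2=-1→3; -4=+1→1*
~ ply 3: 1 is terminal -1 (X); from 7 depth 8
compare (O): move=-1 vs pass=+1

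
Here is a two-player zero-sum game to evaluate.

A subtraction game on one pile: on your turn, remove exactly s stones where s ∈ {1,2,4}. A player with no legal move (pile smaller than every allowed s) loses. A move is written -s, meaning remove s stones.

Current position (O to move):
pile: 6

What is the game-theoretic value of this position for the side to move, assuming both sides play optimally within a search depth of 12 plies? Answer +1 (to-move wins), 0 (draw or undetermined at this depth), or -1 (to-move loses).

p1 O@[6]: -1[5]-1* -2[4]-1 -4[2]-1
p2 X@[5]: -1[4]-1 -2[3]+1* -4[1]-1
p3 O@[3]: -1[2]-1* -2[1]-1
p4 X@[2]: -1[1]-1 -2[0]+1*
p5 O@[0] terminal -1; root [6] d12

value(6, O) = -1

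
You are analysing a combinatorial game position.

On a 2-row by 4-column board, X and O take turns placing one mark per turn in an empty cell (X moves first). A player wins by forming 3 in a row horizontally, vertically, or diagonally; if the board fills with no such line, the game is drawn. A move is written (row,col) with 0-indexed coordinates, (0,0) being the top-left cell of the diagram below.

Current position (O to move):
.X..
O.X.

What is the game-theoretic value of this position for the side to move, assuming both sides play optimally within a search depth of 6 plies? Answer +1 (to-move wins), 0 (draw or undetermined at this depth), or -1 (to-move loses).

value(.X../O.X., O) = 0

p1 O@[.X../O.X.]: (0,0)[OX../O.X.]+0* (0,2)[.XO./O.X.]+0 (0,3)[.X.O/O.X.]+0 (1,1)[.X../OOX.]-1 (1,3)[.X../O.XO]-1
p2 X@[OX../O.X.]: (0,2)[OXX./O.X.]+0* (0,3)[OX.X/O.X.]+0 (1,1)[OX../OXX.]+0 (1,3)[OX../O.XX]+0
p3 O@[OXX./O.X.]: (0,3)[OXXO/O.X.]+0* (1,1)[OXX./OOX.]-1 (1,3)[OXX./O.XO]-1
p4 X@[OXXO/O.X.]: (1,1)[OXXO/OXX.]+0* (1,3)[OXXO/O.XX]+0
p5 O@[OXXO/OXX.]: (1,3)[OXXO/OXXO]+0*
p6 X@[OXXO/OXXO] terminal +0; root [.X../O.X.] d6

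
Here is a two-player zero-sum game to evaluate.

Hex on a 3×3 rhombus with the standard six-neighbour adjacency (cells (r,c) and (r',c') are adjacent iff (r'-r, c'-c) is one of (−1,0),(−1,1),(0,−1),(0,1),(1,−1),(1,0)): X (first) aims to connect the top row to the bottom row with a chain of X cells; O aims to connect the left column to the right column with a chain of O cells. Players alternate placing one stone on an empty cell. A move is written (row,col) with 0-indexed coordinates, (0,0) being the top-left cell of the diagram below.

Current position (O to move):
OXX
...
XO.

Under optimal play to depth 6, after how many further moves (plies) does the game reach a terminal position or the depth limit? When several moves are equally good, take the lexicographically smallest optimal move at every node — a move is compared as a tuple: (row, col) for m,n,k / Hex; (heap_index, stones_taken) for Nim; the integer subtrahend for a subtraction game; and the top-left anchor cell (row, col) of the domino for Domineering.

PV length from [OXX/.../XO.]: 2 plies

ply 1, O at OXX/.../XO. | (1,0)=-1→OXX/O../XO.*; (1,1)=-1→OXX/.O./XO.; (1,2)=-1→OXX/..O/XO.; (2,2)=-1→OXX/.../XOO
ply 2, X at OXX/O../XO. | (1,1)=+1→OXX/OX./XO.*; (1,2)=+1→OXX/O.X/XO.; (2,2)=+1→OXX/O../XOX
ply 3: OXX/OX./XO. is terminal -1 (O); from OXX/.../XO. depth 6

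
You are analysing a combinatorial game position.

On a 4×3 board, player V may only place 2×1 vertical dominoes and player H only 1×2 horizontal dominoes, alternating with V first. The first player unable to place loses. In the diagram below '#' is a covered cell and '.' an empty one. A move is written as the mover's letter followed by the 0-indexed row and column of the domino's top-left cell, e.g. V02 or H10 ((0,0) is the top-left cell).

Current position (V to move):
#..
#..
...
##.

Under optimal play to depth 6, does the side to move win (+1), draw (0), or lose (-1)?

p1 V@[#../#../.../##.]: V01[##./##./.../##.]+1* V02[#.#/#.#/.../##.]+1 V11[#../##./.#./##.]+1 V12[#../#.#/..#/##.]+1 V22[#../#../..#/###]-1
p2 H@[##./##./.../##.]: H20[##./##./##./##.]-1* H21[##./##./.##/##.]-1
p3 V@[##./##./##./##.]: V02[###/###/##./##.]+1* V12[##./###/###/##.]+1 V22[##./##./###/###]+1
p4 H@[###/###/##./##.] terminal -1; root [#../#../.../##.] d6

value(#../#../.../##., V) = +1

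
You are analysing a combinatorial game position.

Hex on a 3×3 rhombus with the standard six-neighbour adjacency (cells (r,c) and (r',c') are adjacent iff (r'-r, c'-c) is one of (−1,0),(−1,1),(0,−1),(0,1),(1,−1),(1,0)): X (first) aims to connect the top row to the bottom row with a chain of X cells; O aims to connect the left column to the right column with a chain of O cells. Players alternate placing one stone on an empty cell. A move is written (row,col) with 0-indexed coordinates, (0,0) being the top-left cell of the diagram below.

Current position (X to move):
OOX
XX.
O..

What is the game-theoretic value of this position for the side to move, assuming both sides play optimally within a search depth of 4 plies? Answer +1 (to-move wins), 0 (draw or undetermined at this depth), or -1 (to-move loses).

value(OOX/XX./O.., X) = +1

p1 X@[OOX/XX./O..]: (1,2)[OOX/XXX/O..]+1* (2,1)[OOX/XX./OX.]+1 (2,2)[OOX/XX./O.X]+1
p2 O@[OOX/XXX/O..]: (2,1)[OOX/XXX/OO.]-1* (2,2)[OOX/XXX/O.O]-1
p3 X@[OOX/XXX/OO.]: (2,2)[OOX/XXX/OOX]+1*
p4 O@[OOX/XXX/OOX] terminal -1; root [OOX/XX./O..] d4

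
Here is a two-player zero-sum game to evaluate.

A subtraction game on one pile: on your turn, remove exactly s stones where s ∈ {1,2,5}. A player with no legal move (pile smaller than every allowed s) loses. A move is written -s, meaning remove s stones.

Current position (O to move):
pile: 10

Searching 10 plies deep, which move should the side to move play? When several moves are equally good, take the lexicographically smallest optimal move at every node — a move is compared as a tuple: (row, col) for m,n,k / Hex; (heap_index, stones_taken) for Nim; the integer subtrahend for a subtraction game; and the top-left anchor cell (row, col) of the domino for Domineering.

O's best at [10]: -1

[10] O move#1: -1:+1/9*, -2:-1/8, -5:-1/5
[9] X move#2: -1:-1/8*, -2:-1/7, -5:-1/4
[8] O move#3: -1:-1/7, -2:+1/6*, -5:+1/3
[6] X move#4: -1:-1/5*, -2:-1/4, -5:-1/1
[5] O move#5: -1:-1/4, -2:+1/3*, -5:+1/0
[3] X move#6: -1:-1/2*, -2:-1/1
[2] O move#7: -1:-1/1, -2:+1/0*
[0] end (terminal -1, X#8); searched 10 to 10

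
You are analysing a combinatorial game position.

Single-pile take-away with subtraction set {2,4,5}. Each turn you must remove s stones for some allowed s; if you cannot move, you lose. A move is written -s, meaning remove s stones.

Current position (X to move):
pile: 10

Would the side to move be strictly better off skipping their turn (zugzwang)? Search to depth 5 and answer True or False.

zugzwang(10, X) = False

p1 X@[10]: -2[8]+1* -4[6]-1 -5[5]-1
p2 O@[8]: -2[6]-1* -4[4]-1 -5[3]-1
p3 X@[6]: -2[4]-1 -4[2]-1 -5[1]+1*
p4 O@[1] terminal -1; root [10] d5
suppose X passes — search the same position with O to move:
pass> p1 O@[10]: -2[8]+1* -4[6]-1 -5[5]-1
pass> p2 X@[8]: -2[6]-1* -4[4]-1 -5[3]-1
pass> p3 O@[6]: -2[4]-1 -4[2]-1 -5[1]+1*
pass> p4 X@[1] terminal -1; root [10] d5
for X: play +1, pass -1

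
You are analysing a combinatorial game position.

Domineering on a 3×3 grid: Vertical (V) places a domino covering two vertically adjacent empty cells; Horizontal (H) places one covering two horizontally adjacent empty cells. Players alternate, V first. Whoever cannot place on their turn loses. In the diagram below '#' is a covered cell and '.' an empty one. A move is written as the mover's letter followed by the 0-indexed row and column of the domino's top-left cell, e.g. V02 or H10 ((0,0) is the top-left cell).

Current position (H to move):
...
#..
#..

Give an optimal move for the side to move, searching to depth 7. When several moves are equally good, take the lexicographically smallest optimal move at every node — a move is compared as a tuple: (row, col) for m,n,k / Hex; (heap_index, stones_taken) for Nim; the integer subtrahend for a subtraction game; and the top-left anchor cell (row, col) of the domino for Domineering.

H's best at [.../#../#..]: H11

p1 H@[.../#../#..]: H00[##./#../#..]-1 H01[.##/#../#..]-1 H11[.../###/#..]+1* H21[.../#../###]-1
p2 V@[.../###/#..] terminal -1; root [.../#../#..] d7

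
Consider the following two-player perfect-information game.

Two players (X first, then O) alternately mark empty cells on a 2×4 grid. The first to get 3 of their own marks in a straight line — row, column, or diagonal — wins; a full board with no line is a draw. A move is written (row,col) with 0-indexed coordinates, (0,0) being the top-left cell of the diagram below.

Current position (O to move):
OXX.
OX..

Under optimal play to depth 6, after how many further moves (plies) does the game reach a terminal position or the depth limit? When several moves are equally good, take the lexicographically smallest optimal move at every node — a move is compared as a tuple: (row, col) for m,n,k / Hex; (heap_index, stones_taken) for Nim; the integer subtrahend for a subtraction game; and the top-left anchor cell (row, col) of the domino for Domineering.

p1 O@[OXX./OX..]: (0,3)[OXXO/OX..]+0* (1,2)[OXX./OXO.]-1 (1,3)[OXX./OX.O]-1
p2 X@[OXXO/OX..]: (1,2)[OXXO/OXX.]+0* (1,3)[OXXO/OX.X]+0
p3 O@[OXXO/OXX.]: (1,3)[OXXO/OXXO]+0*
p4 X@[OXXO/OXXO] terminal +0; root [OXX./OX..] d6

PV length from [OXX./OX..]: 3 plies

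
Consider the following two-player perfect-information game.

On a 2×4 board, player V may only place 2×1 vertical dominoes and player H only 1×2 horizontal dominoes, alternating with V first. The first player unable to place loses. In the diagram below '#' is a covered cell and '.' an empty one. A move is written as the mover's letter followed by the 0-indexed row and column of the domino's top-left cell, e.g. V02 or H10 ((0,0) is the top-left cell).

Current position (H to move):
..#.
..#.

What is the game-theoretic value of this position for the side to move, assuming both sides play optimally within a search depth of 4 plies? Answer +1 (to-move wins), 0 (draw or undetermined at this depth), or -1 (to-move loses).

p1 H@[..#./..#.]: H00[###./..#.]+1* H10[..#./###.]+1
p2 V@[###./..#.]: V03[####/..##]-1*
p3 H@[####/..##]: H10[####/####]+1*
p4 V@[####/####] terminal -1; root [..#./..#.] d4

value(..#./..#., H) = +1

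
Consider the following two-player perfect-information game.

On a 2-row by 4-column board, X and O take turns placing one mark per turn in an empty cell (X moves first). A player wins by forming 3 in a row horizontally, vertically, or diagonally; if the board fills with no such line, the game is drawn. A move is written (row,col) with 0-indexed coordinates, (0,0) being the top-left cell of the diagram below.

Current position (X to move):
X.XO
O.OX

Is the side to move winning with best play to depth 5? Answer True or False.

X winning at [X.XO/O.OX]: True

ply 1, X at X.XO/O.OX | (0,1)=+1→XXXO/O.OX*; (1,1)=+0→X.XO/OXOX
ply 2: XXXO/O.OX is terminal -1 (O); from X.XO/O.OX depth 5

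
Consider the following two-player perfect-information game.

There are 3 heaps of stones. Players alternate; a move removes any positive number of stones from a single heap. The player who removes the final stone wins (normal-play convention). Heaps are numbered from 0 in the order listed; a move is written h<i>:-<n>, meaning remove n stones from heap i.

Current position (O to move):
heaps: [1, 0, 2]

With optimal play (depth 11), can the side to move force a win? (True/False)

ply 1, O at (1,0,2) | h0:-1=-1→(0,0,2); h2:-1=+1→(1,0,1)*; h2:-2=-1→(1,0,0)
ply 2, X at (1,0,1) | h0:-1=-1→(0,0,1)*; h2:-1=-1→(1,0,0)
ply 3, O at (0,0,1) | h2:-1=+1→(0,0,0)*
ply 4: (0,0,0) is terminal -1 (X); from (1,0,2) depth 11

O winning at [(1,0,2)]: True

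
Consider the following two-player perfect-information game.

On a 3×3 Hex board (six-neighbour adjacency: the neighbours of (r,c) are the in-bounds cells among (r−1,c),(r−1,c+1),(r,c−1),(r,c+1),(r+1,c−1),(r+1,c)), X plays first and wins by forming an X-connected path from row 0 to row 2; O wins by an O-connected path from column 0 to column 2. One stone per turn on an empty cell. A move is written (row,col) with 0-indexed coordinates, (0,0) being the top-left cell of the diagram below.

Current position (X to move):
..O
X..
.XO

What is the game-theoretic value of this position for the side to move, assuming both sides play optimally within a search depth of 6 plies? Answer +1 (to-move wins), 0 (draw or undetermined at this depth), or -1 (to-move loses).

value(..O/X../.XO, X) = +1

[..O/X../.XO] X move#1: (0,0):+1/X.O/X../.XO*, (0,1):+1/.XO/X../.XO, (1,1):+1/..O/XX./.XO, (1,2):+1/..O/X.X/.XO, (2,0):+1/..O/X../XXO
[X.O/X../.XO] O move#2: (0,1):-1/XOO/X../.XO*, (1,1):-1/X.O/XO./.XO, (1,2):-1/X.O/X.O/.XO, (2,0):-1/X.O/X../OXO
[XOO/X../.XO] X move#3: (1,1):+1/XOO/XX./.XO*, (1,2):+1/XOO/X.X/.XO, (2,0):+1/XOO/X../XXO
[XOO/XX./.XO] end (terminal -1, O#4); searched ..O/X../.XO to 6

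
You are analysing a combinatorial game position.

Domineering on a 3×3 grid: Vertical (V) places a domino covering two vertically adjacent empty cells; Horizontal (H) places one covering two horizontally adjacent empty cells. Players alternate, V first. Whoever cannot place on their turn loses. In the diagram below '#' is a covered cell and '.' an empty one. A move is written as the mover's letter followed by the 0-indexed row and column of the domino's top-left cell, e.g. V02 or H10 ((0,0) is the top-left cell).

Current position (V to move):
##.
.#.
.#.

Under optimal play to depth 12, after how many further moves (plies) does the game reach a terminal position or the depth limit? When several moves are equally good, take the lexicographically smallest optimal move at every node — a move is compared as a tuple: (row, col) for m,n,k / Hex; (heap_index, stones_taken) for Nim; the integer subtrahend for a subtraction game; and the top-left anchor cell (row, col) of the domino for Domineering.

PV length from [##./.#./.#.]: 1 ply

ply 1, V at ##./.#./.#. | V02=+1→###/.##/.#.*; V10=+1→##./##./##.; V12=+1→##./.##/.##
ply 2: ###/.##/.#. is terminal -1 (H); from ##./.#./.#. depth 12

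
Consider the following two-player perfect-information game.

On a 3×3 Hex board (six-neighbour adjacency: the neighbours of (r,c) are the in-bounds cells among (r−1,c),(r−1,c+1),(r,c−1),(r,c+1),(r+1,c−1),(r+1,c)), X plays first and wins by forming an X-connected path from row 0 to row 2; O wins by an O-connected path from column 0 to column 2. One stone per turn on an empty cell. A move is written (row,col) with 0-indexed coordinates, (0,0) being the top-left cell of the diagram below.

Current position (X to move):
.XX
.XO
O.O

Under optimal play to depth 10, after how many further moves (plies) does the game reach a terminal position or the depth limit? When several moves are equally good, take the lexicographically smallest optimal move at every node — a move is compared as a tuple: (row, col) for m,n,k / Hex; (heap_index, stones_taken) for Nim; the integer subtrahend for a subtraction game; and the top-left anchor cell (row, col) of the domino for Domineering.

ply 1, X at .XX/.XO/O.O | (0,0)=-1→XXX/.XO/O.O; (1,0)=-1→.XX/XXO/O.O; (2,1)=+1→.XX/.XO/OXO*
ply 2: .XX/.XO/OXO is terminal -1 (O); from .XX/.XO/O.O depth 10

PV length from [.XX/.XO/O.O]: 1 ply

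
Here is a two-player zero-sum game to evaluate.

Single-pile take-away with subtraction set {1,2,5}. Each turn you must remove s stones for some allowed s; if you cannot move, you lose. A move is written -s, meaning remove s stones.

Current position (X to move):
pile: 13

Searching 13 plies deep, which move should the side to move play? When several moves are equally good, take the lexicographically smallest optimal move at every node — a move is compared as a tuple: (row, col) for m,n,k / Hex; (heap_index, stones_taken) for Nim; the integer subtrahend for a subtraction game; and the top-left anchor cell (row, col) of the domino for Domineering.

X's best at [13]: -1

[13] X move#1: -1:+1/12*, -2:-1/11, -5:-1/8
[12] O move#2: -1:-1/11*, -2:-1/10, -5:-1/7
[11] X move#3: -1:-1/10, -2:+1/9*, -5:+1/6
[9] O move#4: -1:-1/8*, -2:-1/7, -5:-1/4
[8] X move#5: -1:-1/7, -2:+1/6*, -5:+1/3
[6] O move#6: -1:-1/5*, -2:-1/4, -5:-1/1
[5] X move#7: -1:-1/4, -2:+1/3*, -5:+1/0
[3] O move#8: -1:-1/2*, -2:-1/1
[2] X move#9: -1:-1/1, -2:+1/0*
[0] end (terminal -1, O#10); searched 13 to 13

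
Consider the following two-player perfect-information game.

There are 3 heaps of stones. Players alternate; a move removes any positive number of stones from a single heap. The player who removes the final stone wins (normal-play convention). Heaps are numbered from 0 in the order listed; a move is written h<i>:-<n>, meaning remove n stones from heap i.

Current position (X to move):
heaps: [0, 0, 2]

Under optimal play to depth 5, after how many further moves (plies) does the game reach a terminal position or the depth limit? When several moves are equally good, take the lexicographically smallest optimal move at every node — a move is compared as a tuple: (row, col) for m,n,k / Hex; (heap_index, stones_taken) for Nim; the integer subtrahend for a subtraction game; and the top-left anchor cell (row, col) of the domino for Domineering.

p1 X@[(0,0,2)]: h2:-1[(0,0,1)]-1 h2:-2[(0,0,0)]+1*
p2 O@[(0,0,0)] terminal -1; root [(0,0,2)] d5

PV length from [(0,0,2)]: 1 ply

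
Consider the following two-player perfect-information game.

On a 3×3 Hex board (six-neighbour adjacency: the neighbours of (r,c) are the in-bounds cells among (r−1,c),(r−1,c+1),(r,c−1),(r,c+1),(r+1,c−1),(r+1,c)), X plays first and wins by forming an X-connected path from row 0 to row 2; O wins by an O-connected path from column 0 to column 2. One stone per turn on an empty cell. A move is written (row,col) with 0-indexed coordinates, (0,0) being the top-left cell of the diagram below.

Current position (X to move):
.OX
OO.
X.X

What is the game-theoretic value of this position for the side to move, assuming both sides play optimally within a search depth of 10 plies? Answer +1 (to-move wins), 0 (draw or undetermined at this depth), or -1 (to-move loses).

[.OX/OO./X.X] X move#1: (0,0):-1/XOX/OO./X.X, (1,2):+1/.OX/OOX/X.X*, (2,1):-1/.OX/OO./XXX
[.OX/OOX/X.X] end (terminal -1, O#2); searched .OX/OO./X.X to 10

value(.OX/OO./X.X, X) = +1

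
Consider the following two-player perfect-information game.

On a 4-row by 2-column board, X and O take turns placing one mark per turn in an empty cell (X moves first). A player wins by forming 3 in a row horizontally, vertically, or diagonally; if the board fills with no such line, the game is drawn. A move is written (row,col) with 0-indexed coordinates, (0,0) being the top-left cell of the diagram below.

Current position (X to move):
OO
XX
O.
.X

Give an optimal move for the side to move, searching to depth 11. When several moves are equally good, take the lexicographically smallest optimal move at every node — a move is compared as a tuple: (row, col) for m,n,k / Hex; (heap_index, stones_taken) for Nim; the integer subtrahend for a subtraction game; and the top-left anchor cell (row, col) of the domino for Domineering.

ply 1, X at OO/XX/O./.X | (2,1)=+1→OO/XX/OX/.X*; (3,0)=+0→OO/XX/O./XX
ply 2: OO/XX/OX/.X is terminal -1 (O); from OO/XX/O./.X depth 11

X's best at [OO/XX/O./.X]: (2,1)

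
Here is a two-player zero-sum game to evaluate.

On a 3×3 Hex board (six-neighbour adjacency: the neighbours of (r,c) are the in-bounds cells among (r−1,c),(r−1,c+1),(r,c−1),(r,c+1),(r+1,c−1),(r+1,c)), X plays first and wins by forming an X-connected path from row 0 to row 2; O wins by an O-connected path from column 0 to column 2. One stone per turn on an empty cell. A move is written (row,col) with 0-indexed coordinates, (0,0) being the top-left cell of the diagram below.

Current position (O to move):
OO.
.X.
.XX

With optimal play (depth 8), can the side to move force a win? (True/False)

O winning at [OO./.X./.XX]: True

p1 O@[OO./.X./.XX]: (0,2)[OOO/.X./.XX]+1* (1,0)[OO./OX./.XX]-1 (1,2)[OO./.XO/.XX]-1 (2,0)[OO./.X./OXX]-1
p2 X@[OOO/.X./.XX] terminal -1; root [OO./.X./.XX] d8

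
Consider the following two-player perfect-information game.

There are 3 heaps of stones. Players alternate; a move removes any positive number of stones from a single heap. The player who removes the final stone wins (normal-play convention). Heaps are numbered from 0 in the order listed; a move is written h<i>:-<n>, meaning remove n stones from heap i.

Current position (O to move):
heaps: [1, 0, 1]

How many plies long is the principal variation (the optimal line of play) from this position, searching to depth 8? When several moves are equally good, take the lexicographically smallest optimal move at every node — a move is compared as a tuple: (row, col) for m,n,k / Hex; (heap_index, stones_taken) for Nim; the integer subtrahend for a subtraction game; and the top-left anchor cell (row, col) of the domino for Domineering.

PV length from [(1,0,1)]: 2 plies

p1 O@[(1,0,1)]: h0:-1[(0,0,1)]-1* h2:-1[(1,0,0)]-1
p2 X@[(0,0,1)]: h2:-1[(0,0,0)]+1*
p3 O@[(0,0,0)] terminal -1; root [(1,0,1)] d8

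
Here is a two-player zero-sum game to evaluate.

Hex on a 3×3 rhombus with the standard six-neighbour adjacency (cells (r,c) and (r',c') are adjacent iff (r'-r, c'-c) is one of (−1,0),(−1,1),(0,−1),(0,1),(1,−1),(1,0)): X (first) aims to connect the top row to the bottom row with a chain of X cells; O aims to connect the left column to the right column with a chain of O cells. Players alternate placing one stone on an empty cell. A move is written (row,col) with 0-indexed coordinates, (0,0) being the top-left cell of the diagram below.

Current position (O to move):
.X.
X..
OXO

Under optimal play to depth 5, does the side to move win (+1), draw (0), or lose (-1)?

value(.X./X../OXO, O) = +1

[.X./X../OXO] O move#1: (0,0):-1/OX./X../OXO, (0,2):-1/.XO/X../OXO, (1,1):+1/.X./XO./OXO*, (1,2):-1/.X./X.O/OXO
[.X./XO./OXO] X move#2: (0,0):-1/XX./XO./OXO*, (0,2):-1/.XX/XO./OXO, (1,2):-1/.X./XOX/OXO
[XX./XO./OXO] O move#3: (0,2):+1/XXO/XO./OXO*, (1,2):+1/XX./XOO/OXO
[XXO/XO./OXO] end (terminal -1, X#4); searched .X./X../OXO to 5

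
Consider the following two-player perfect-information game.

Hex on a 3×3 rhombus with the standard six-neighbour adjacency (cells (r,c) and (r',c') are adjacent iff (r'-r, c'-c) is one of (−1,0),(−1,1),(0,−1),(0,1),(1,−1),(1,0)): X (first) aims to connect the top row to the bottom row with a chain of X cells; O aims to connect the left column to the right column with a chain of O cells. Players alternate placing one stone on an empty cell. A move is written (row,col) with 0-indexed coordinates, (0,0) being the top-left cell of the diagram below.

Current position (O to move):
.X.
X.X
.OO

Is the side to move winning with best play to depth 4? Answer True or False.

[.X./X.X/.OO] O move#1: (0,0):-1/OX./X.X/.OO, (0,2):-1/.XO/X.X/.OO, (1,1):-1/.X./XOX/.OO, (2,0):+1/.X./X.X/OOO*
[.X./X.X/OOO] end (terminal -1, X#2); searched .X./X.X/.OO to 4

O winning at [.X./X.X/.OO]: True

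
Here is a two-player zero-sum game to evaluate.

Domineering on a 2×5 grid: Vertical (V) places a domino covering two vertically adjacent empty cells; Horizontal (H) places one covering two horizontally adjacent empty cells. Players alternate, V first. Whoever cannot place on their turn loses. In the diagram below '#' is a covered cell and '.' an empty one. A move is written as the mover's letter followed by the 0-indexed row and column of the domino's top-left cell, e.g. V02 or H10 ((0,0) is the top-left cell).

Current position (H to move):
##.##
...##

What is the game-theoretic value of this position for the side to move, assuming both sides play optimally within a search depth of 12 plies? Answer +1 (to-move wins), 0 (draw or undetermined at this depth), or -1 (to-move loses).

ply 1, H at ##.##/...## | H10=-1→##.##/##.##; H11=+1→##.##/.####*
ply 2: ##.##/.#### is terminal -1 (V); from ##.##/...## depth 12

value(##.##/...##, H) = +1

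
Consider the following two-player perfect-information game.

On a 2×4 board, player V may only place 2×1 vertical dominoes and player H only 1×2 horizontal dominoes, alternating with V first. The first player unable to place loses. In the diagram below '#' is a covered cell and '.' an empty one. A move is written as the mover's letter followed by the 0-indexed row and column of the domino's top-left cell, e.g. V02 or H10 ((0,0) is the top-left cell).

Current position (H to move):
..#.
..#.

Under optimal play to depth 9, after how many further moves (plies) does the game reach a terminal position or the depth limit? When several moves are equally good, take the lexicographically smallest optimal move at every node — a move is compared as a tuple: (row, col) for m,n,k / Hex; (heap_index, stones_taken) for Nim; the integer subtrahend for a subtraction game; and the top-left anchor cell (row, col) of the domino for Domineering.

PV length from [..#./..#.]: 3 plies

ply 1, H at ..#./..#. | H00=+1→###./..#.*; H10=+1→..#./###.
ply 2, V at ###./..#. | V03=-1→####/..##*
ply 3, H at ####/..## | H10=+1→####/####*
ply 4: ####/#### is terminal -1 (V); from ..#./..#. depth 9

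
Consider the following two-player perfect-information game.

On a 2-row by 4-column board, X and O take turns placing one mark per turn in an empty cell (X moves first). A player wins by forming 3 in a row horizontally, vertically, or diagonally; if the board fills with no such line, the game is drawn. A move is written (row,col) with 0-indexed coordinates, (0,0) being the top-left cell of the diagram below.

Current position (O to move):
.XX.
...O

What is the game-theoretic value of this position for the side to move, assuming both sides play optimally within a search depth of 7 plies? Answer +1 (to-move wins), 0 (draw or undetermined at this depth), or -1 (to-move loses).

p1 O@[.XX./...O]: (0,0)[OXX./...O]-1* (0,3)[.XXO/...O]-1 (1,0)[.XX./O..O]-1 (1,1)[.XX./.O.O]-1 (1,2)[.XX./..OO]-1
p2 X@[OXX./...O]: (0,3)[OXXX/...O]+1* (1,0)[OXX./X..O]+0 (1,1)[OXX./.X.O]+0 (1,2)[OXX./..XO]+0
p3 O@[OXXX/...O] terminal -1; root [.XX./...O] d7

value(.XX./...O, O) = -1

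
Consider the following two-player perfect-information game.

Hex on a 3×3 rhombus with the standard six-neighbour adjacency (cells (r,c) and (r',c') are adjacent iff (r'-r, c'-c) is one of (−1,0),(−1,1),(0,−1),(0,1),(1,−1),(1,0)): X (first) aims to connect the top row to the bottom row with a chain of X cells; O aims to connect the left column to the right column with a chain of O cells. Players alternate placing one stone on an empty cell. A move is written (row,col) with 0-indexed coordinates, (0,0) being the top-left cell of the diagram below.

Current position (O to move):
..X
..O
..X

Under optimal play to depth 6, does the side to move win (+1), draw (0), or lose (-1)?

[..X/..O/..X] O move#1: (0,0):-1/O.X/..O/..X, (0,1):-1/.OX/..O/..X, (1,0):-1/..X/O.O/..X, (1,1):+1/..X/.OO/..X*, (2,0):+1/..X/..O/O.X, (2,1):-1/..X/..O/.OX
[..X/.OO/..X] X move#2: (0,0):-1/X.X/.OO/..X*, (0,1):-1/.XX/.OO/..X, (1,0):-1/..X/XOO/..X, (2,0):-1/..X/.OO/X.X, (2,1):-1/..X/.OO/.XX
[X.X/.OO/..X] O move#3: (0,1):+1/XOX/.OO/..X*, (1,0):+1/X.X/OOO/..X, (2,0):+1/X.X/.OO/O.X, (2,1):+1/X.X/.OO/.OX
[XOX/.OO/..X] X move#4: (1,0):-1/XOX/XOO/..X*, (2,0):-1/XOX/.OO/X.X, (2,1):-1/XOX/.OO/.XX
[XOX/XOO/..X] O move#5: (2,0):+1/XOX/XOO/O.X*, (2,1):-1/XOX/XOO/.OX
[XOX/XOO/O.X] end (terminal -1, X#6); searched ..X/..O/..X to 6

value(..X/..O/..X, O) = +1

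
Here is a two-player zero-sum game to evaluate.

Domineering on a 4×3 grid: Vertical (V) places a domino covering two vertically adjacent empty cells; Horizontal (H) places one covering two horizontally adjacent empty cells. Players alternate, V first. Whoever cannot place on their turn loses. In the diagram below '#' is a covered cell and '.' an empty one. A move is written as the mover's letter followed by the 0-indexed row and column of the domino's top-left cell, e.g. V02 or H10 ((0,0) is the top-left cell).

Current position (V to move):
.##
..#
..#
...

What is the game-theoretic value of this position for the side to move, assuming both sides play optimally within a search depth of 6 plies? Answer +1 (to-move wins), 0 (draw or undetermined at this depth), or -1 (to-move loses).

value(.##/..#/..#/..., V) = +1

[.##/..#/..#/...] V move#1: V00:-1/###/#.#/..#/..., V10:+1/.##/#.#/#.#/...*, V11:+1/.##/.##/.##/..., V20:+1/.##/..#/#.#/#.., V21:+1/.##/..#/.##/.#.
[.##/#.#/#.#/...] H move#2: H30:-1/.##/#.#/#.#/##.*, H31:-1/.##/#.#/#.#/.##
[.##/#.#/#.#/##.] V move#3: V11:+1/.##/###/###/##.*
[.##/###/###/##.] end (terminal -1, H#4); searched .##/..#/..#/... to 6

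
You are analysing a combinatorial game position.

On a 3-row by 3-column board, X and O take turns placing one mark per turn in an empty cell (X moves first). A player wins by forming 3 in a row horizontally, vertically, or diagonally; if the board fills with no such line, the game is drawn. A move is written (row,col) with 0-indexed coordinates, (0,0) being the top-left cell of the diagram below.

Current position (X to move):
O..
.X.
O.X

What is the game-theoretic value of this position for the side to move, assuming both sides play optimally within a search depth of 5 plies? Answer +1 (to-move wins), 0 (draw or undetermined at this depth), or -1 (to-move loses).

p1 X@[O../.X./O.X]: (0,1)[OX./.X./O.X]-1 (0,2)[O.X/.X./O.X]-1 (1,0)[O../XX./O.X]+0* (1,2)[O../.XX/O.X]-1 (2,1)[O../.X./OXX]-1
p2 O@[O../XX./O.X]: (0,1)[OO./XX./O.X]-1 (0,2)[O.O/XX./O.X]-1 (1,2)[O../XXO/O.X]+0* (2,1)[O../XX./OOX]-1
p3 X@[O../XXO/O.X]: (0,1)[OX./XXO/O.X]+0* (0,2)[O.X/XXO/O.X]+0 (2,1)[O../XXO/OXX]+0
p4 O@[OX./XXO/O.X]: (0,2)[OXO/XXO/O.X]-1 (2,1)[OX./XXO/OOX]+0*
p5 X@[OX./XXO/OOX]: (0,2)[OXX/XXO/OOX]+0*
p6 O@[OXX/XXO/OOX] terminal +0; root [O../.X./O.X] d5

value(O../.X./O.X, X) = 0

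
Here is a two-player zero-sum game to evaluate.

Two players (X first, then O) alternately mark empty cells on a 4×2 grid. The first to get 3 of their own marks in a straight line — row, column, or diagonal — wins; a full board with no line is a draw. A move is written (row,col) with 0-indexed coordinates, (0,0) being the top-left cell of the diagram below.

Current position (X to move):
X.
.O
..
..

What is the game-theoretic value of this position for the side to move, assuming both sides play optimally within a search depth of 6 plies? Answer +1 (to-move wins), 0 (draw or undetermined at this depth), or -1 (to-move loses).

value(X./.O/../.., X) = 0

p1 X@[X./.O/../..]: (0,1)[XX/.O/../..]+0* (1,0)[X./XO/../..]+0 (2,0)[X./.O/X./..]+0 (2,1)[X./.O/.X/..]+0 (3,0)[X./.O/../X.]-1 (3,1)[X./.O/../.X]+0
p2 O@[XX/.O/../..]: (1,0)[XX/OO/../..]+0* (2,0)[XX/.O/O./..]+0 (2,1)[XX/.O/.O/..]+0 (3,0)[XX/.O/../O.]+0 (3,1)[XX/.O/../.O]+0
p3 X@[XX/OO/../..]: (2,0)[XX/OO/X./..]+0* (2,1)[XX/OO/.X/..]+0 (3,0)[XX/OO/../X.]+0 (3,1)[XX/OO/../.X]+0
p4 O@[XX/OO/X./..]: (2,1)[XX/OO/XO/..]+0* (3,0)[XX/OO/X./O.]+0 (3,1)[XX/OO/X./.O]+0
p5 X@[XX/OO/XO/..]: (3,0)[XX/OO/XO/X.]-1 (3,1)[XX/OO/XO/.X]+0*
p6 O@[XX/OO/XO/.X]: (3,0)[XX/OO/XO/OX]+0*
p7 X@[XX/OO/XO/OX] terminal +0; root [X./.O/../..] d6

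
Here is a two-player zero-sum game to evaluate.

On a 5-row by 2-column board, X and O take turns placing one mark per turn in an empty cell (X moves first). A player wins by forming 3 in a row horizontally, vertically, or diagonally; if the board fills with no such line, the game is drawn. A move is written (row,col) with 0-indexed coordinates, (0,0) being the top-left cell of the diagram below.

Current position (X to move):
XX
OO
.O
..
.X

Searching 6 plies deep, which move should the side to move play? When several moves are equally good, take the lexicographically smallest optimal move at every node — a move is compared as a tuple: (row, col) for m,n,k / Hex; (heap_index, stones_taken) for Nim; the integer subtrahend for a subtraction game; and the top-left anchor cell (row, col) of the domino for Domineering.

X's best at [XX/OO/.O/../.X]: (3,1)

p1 X@[XX/OO/.O/../.X]: (2,0)[XX/OO/XO/../.X]-1 (3,0)[XX/OO/.O/X./.X]-1 (3,1)[XX/OO/.O/.X/.X]+0* (4,0)[XX/OO/.O/../XX]-1
p2 O@[XX/OO/.O/.X/.X]: (2,0)[XX/OO/OO/.X/.X]+0* (3,0)[XX/OO/.O/OX/.X]+0 (4,0)[XX/OO/.O/.X/OX]+0
p3 X@[XX/OO/OO/.X/.X]: (3,0)[XX/OO/OO/XX/.X]+0* (4,0)[XX/OO/OO/.X/XX]-1
p4 O@[XX/OO/OO/XX/.X]: (4,0)[XX/OO/OO/XX/OX]+0*
p5 X@[XX/OO/OO/XX/OX] terminal +0; root [XX/OO/.O/../.X] d6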